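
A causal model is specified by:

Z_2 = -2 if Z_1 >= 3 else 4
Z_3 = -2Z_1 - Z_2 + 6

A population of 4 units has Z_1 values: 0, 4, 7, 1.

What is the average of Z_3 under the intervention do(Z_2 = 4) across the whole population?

The intervention sets Z_2=4 in all 4 units regardless of Z_1. Recomputing Z_3 per unit gives 2, -6, -12, 0; average -4.

-4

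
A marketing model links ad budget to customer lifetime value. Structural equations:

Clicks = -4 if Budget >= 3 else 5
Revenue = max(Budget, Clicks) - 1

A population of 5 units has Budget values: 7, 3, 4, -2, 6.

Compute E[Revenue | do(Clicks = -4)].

2.6

The intervention sets Clicks=-4 in all 5 units regardless of Budget. Recomputing Revenue per unit gives 6, 2, 3, -3, 5; average 2.6.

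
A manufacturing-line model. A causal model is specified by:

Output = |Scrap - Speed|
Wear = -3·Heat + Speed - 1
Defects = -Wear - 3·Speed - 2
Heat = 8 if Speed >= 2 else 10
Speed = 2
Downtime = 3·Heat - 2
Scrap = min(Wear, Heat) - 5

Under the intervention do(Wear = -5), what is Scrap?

do(Wear=-5) replaces the equation Wear = -3·Heat + Speed - 1 with the constant Wear = -5.
Heat = 8 if Speed >= 2 else 10  [with Speed=2]  = 8
Scrap = min(Wear, Heat) - 5  [with Wear=-5, Heat=8]  = -10

-10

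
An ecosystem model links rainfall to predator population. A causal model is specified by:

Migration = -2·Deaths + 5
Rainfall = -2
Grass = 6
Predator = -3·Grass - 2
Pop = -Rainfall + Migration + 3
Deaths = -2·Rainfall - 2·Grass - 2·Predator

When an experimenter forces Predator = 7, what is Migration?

49

do(Predator=7) replaces the equation Predator = -3·Grass - 2 with the constant Predator = 7.
Deaths = -2·Rainfall - 2·Grass - 2·Predator  [with Rainfall=-2, Grass=6, Predator=7]  = -22
Migration = -2·Deaths + 5  [with Deaths=-22]  = 49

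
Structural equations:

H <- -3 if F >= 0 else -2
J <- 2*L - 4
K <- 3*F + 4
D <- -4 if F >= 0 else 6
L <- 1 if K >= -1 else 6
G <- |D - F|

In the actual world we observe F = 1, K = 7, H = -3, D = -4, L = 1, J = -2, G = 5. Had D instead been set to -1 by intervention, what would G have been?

2

The intervention breaks the incoming arrows to D: D <- -4 if F >= 0 else 6 no longer applies, and D = -1.
G = |D - F|  [with D=-1, F=1]  = 2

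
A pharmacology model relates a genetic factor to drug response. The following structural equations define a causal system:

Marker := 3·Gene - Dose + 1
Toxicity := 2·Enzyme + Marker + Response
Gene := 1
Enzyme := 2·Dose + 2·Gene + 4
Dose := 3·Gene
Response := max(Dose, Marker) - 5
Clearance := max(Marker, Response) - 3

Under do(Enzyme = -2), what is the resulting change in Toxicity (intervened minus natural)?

The intervention breaks the incoming arrows to Enzyme: Enzyme := 2·Dose + 2·Gene + 4 no longer applies, and Enzyme = -2.
Dose = 3·Gene  [with Gene=1]  = 3
Marker = 3·Gene - Dose + 1  [with Gene=1, Dose=3]  = 1
Response = max(Dose, Marker) - 5  [with Dose=3, Marker=1]  = -2
Toxicity = 2·Enzyme + Marker + Response  [with Enzyme=-2, Marker=1, Response=-2]  = -5
Without intervention: Dose = 3·Gene  [with Gene=1]  = 3; Enzyme = 2·Dose + 2·Gene + 4  [with Dose=3, Gene=1]  = 12; Marker = 3·Gene - Dose + 1  [with Gene=1, Dose=3]  = 1; Response = max(Dose, Marker) - 5  [with Dose=3, Marker=1]  = -2; Toxicity = 2·Enzyme + Marker + Response  [with Enzyme=12, Marker=1, Response=-2]  = 23.
Change = -5 − 23 = -28.

-28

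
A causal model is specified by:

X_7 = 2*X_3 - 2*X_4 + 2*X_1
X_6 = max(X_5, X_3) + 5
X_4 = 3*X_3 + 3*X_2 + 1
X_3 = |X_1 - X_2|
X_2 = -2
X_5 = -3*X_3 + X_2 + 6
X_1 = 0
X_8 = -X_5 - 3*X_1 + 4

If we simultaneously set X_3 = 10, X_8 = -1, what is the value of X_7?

-30

Under do(X_3 = 10, X_8 = -1), each intervened variable's structural equation is replaced by its fixed value.
X_4 = 3*X_3 + 3*X_2 + 1  [with X_3=10, X_2=-2]  = 25
X_7 = 2*X_3 - 2*X_4 + 2*X_1  [with X_3=10, X_4=25, X_1=0]  = -30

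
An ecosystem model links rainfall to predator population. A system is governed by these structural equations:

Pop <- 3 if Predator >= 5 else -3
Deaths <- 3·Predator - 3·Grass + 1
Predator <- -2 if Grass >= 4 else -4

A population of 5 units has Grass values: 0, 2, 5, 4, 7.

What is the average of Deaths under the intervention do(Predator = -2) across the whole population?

-15.8

do(Predator=-2) breaks Predator's dependence on Grass. With Predator=-2 fixed, Deaths across the units is -5, -11, -20, -17, -26, mean -15.8.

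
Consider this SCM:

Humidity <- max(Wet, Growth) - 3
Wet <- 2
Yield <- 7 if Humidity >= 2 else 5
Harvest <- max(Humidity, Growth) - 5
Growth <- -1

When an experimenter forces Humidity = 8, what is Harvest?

3

do(Humidity=8) replaces the equation Humidity <- max(Wet, Growth) - 3 with the constant Humidity = 8.
Harvest = max(Humidity, Growth) - 5  [with Humidity=8, Growth=-1]  = 3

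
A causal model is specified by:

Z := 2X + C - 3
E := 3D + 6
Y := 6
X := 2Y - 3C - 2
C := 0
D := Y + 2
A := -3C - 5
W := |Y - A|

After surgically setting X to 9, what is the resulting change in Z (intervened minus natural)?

-2

The intervention breaks the incoming arrows to X: X := 2Y - 3C - 2 no longer applies, and X = 9.
Z = 2X + C - 3  [with X=9, C=0]  = 15
Without intervention: X = 2Y - 3C - 2  [with Y=6, C=0]  = 10; Z = 2X + C - 3  [with X=10, C=0]  = 17.
Change = 15 − 17 = -2.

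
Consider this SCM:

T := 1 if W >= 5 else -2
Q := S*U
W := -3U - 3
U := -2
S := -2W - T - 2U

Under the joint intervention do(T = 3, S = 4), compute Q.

-8

Setting T = 3, S = 4 by intervention discards those variables' equations.
Q = S*U  [with S=4, U=-2]  = -8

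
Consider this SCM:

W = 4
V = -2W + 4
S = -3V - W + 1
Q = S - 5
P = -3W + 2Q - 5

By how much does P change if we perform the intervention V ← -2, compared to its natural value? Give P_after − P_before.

do(V=-2) replaces the equation V = -2W + 4 with the constant V = -2.
S = -3V - W + 1  [with V=-2, W=4]  = 3
Q = S - 5  [with S=3]  = -2
P = -3W + 2Q - 5  [with W=4, Q=-2]  = -21
Without intervention: V = -2W + 4  [with W=4]  = -4; S = -3V - W + 1  [with V=-4, W=4]  = 9; Q = S - 5  [with S=9]  = 4; P = -3W + 2Q - 5  [with W=4, Q=4]  = -9.
Change = -21 − (-9) = -12.

-12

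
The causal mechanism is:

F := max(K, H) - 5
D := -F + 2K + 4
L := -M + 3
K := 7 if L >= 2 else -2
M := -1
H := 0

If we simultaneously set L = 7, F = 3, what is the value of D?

15

Setting L = 7, F = 3 by intervention discards those variables' equations.
K = 7 if L >= 2 else -2  [with L=7]  = 7
D = -F + 2K + 4  [with F=3, K=7]  = 15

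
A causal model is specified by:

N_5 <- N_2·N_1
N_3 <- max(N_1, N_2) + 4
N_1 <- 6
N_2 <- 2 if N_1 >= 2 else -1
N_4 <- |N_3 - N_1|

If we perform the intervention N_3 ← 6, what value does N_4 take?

0

The intervention breaks the incoming arrows to N_3: N_3 <- max(N_1, N_2) + 4 no longer applies, and N_3 = 6.
N_4 = |N_3 - N_1|  [with N_3=6, N_1=6]  = 0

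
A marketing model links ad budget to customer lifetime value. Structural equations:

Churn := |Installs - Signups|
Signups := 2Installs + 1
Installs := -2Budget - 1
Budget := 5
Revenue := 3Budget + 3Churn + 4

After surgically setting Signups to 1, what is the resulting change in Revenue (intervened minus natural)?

do(Signups=1) replaces the equation Signups := 2Installs + 1 with the constant Signups = 1.
Installs = -2Budget - 1  [with Budget=5]  = -11
Churn = |Installs - Signups|  [with Installs=-11, Signups=1]  = 12
Revenue = 3Budget + 3Churn + 4  [with Budget=5, Churn=12]  = 55
Without intervention: Installs = -2Budget - 1  [with Budget=5]  = -11; Signups = 2Installs + 1  [with Installs=-11]  = -21; Churn = |Installs - Signups|  [with Installs=-11, Signups=-21]  = 10; Revenue = 3Budget + 3Churn + 4  [with Budget=5, Churn=10]  = 49.
Change = 55 − 49 = 6.

6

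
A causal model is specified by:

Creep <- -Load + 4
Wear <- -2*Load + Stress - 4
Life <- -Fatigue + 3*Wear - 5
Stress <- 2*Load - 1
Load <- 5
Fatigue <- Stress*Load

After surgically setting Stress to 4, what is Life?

-55

Under do(Stress=4), the mechanism Stress <- 2*Load - 1 is discarded; Stress is fixed at 4.
Wear = -2*Load + Stress - 4  [with Load=5, Stress=4]  = -10
Fatigue = Stress*Load  [with Stress=4, Load=5]  = 20
Life = -Fatigue + 3*Wear - 5  [with Fatigue=20, Wear=-10]  = -55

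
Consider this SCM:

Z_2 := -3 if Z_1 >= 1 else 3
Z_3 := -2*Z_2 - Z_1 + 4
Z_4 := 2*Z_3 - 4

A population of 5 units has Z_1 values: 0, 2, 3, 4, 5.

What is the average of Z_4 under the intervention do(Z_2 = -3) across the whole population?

10.4

Every unit gets Z_2=-3 under the intervention. Z_4 values become 16, 12, 10, 8, 6; E[Z_4|do(Z_2=-3)] = 10.4.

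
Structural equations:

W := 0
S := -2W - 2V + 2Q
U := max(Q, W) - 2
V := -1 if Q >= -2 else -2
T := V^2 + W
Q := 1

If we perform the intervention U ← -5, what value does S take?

do(U=-5) replaces the equation U := max(Q, W) - 2 with the constant U = -5.
S is not downstream of the intervention, so its value is determined by the original equations.
V = -1 if Q >= -2 else -2  [with Q=1]  = -1
S = -2W - 2V + 2Q  [with W=0, V=-1, Q=1]  = 4

4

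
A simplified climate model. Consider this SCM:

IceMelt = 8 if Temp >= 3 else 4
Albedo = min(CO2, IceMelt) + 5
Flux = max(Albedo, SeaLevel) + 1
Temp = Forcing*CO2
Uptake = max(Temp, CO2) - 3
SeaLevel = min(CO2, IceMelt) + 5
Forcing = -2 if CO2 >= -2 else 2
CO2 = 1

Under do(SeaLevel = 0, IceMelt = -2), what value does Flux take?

Under do(SeaLevel = 0, IceMelt = -2), each intervened variable's structural equation is replaced by its fixed value.
Albedo = min(CO2, IceMelt) + 5  [with CO2=1, IceMelt=-2]  = 3
Flux = max(Albedo, SeaLevel) + 1  [with Albedo=3, SeaLevel=0]  = 4

4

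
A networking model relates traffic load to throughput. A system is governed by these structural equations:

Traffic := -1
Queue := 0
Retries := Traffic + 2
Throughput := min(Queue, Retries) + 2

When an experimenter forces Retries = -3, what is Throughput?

-1

The intervention breaks the incoming arrows to Retries: Retries := Traffic + 2 no longer applies, and Retries = -3.
Throughput = min(Queue, Retries) + 2  [with Queue=0, Retries=-3]  = -1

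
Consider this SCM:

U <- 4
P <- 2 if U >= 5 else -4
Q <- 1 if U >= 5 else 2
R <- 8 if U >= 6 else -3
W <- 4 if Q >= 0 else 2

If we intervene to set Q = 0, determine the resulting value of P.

-4

Under do(Q=0), the mechanism Q <- 1 if U >= 5 else 2 is discarded; Q is fixed at 0.
Since P is not a descendant of the intervened variable, it is unaffected.
P = 2 if U >= 5 else -4  [with U=4]  = -4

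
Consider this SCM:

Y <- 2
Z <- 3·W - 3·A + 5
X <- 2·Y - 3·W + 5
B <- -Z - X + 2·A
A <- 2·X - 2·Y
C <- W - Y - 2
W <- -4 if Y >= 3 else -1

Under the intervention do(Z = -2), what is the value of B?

30

The intervention breaks the incoming arrows to Z: Z <- 3·W - 3·A + 5 no longer applies, and Z = -2.
W = -4 if Y >= 3 else -1  [with Y=2]  = -1
X = 2·Y - 3·W + 5  [with Y=2, W=-1]  = 12
A = 2·X - 2·Y  [with X=12, Y=2]  = 20
B = -Z - X + 2·A  [with Z=-2, X=12, A=20]  = 30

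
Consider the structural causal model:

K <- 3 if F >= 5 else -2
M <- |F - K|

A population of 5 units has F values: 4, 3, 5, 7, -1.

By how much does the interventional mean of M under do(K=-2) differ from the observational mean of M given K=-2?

1.6

do(K=-2) breaks K's dependence on F. With K=-2 fixed, M across the units is 6, 5, 7, 9, 1, mean 5.6.
Conditioning on K=-2 selects the 3 unit(s) with F ∈ {4, 3, -1}. Their M values: 6, 5, 1. Mean = 4.
Difference = 5.6 − 4 = 1.6.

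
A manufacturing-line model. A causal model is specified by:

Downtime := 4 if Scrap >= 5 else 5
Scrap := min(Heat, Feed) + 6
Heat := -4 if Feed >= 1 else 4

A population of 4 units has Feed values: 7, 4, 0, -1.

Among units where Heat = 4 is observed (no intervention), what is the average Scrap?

E[Scrap|Heat=4] averages over only the 2 units with Heat=4 (Feed = 0, -1): Scrap = 6, 5, mean 5.5.

5.5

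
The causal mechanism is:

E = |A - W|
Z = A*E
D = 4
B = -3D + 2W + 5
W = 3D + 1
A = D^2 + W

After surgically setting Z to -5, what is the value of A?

29

do(Z=-5) replaces the equation Z = A*E with the constant Z = -5.
A is not downstream of the intervention, so its value is determined by the original equations.
W = 3D + 1  [with D=4]  = 13
A = D^2 + W  [with D=4, W=13]  = 29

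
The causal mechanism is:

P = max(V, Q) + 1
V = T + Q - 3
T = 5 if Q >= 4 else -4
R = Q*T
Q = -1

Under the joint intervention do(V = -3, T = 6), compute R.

Setting V = -3, T = 6 by intervention discards those variables' equations.
R = Q*T  [with Q=-1, T=6]  = -6

-6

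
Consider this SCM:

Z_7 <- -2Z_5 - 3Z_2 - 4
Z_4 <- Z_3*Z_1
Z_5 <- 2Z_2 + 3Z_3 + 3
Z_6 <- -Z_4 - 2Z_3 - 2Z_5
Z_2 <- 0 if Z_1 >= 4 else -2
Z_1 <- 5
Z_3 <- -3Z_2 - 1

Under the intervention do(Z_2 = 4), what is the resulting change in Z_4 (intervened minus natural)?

-60

Under do(Z_2=4), the mechanism Z_2 <- 0 if Z_1 >= 4 else -2 is discarded; Z_2 is fixed at 4.
Z_3 = -3Z_2 - 1  [with Z_2=4]  = -13
Z_4 = Z_3*Z_1  [with Z_3=-13, Z_1=5]  = -65
Without intervention: Z_2 = 0 if Z_1 >= 4 else -2  [with Z_1=5]  = 0; Z_3 = -3Z_2 - 1  [with Z_2=0]  = -1; Z_4 = Z_3*Z_1  [with Z_3=-1, Z_1=5]  = -5.
Change = -65 − (-5) = -60.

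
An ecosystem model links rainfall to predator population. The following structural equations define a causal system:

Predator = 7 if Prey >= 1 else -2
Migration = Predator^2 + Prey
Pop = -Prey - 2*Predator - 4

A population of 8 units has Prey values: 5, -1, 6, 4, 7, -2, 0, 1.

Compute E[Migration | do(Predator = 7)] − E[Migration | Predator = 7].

-2.1

Every unit gets Predator=7 under the intervention. Migration values become 54, 48, 55, 53, 56, 47, 49, 50; E[Migration|do(Predator=7)] = 51.5.
Observing Predator=7 restricts to units where Predator's equation naturally yields 7: Prey ∈ {5, 6, 4, 7, 1}. In that subpopulation Migration = 54, 55, 53, 56, 50, mean 53.6.
Difference = 51.5 − 53.6 = -2.1.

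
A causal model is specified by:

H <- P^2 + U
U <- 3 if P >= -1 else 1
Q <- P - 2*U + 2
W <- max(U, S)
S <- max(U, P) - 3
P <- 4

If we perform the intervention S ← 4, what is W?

The intervention breaks the incoming arrows to S: S <- max(U, P) - 3 no longer applies, and S = 4.
U = 3 if P >= -1 else 1  [with P=4]  = 3
W = max(U, S)  [with U=3, S=4]  = 4

4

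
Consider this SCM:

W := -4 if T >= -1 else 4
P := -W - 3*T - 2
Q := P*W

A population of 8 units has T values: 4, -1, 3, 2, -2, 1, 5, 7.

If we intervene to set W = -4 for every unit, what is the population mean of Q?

20.5

The intervention sets W=-4 in all 8 units regardless of T. Recomputing Q per unit gives 40, -20, 28, 16, -32, 4, 52, 76; average 20.5.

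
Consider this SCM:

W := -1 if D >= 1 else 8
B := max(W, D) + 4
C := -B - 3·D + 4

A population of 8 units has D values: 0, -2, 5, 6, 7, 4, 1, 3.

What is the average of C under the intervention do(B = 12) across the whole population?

do(B=12) breaks B's dependence on D. With B=12 fixed, C across the units is -8, -2, -23, -26, -29, -20, -11, -17, mean -17.

-17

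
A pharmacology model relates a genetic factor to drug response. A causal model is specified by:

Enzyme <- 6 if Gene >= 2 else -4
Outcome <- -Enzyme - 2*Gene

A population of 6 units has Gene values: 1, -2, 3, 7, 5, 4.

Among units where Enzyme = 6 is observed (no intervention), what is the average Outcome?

Conditioning on Enzyme=6 selects the 4 unit(s) with Gene ∈ {3, 7, 5, 4}. Their Outcome values: -12, -20, -16, -14. Mean = -15.5.

-15.5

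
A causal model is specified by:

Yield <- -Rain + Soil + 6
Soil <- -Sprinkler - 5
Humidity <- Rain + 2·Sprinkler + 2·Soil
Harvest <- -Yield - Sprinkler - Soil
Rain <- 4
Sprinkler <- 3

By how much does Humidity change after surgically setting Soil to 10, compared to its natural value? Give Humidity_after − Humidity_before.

36

The intervention breaks the incoming arrows to Soil: Soil <- -Sprinkler - 5 no longer applies, and Soil = 10.
Humidity = Rain + 2·Sprinkler + 2·Soil  [with Rain=4, Sprinkler=3, Soil=10]  = 30
Without intervention: Soil = -Sprinkler - 5  [with Sprinkler=3]  = -8; Humidity = Rain + 2·Sprinkler + 2·Soil  [with Rain=4, Sprinkler=3, Soil=-8]  = -6.
Change = 30 − (-6) = 36.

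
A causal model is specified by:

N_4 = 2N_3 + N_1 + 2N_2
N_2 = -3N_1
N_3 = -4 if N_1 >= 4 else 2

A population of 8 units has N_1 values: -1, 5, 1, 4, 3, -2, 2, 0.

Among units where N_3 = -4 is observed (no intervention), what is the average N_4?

Observing N_3=-4 restricts to units where N_3's equation naturally yields -4: N_1 ∈ {5, 4}. In that subpopulation N_4 = -33, -28, mean -30.5.

-30.5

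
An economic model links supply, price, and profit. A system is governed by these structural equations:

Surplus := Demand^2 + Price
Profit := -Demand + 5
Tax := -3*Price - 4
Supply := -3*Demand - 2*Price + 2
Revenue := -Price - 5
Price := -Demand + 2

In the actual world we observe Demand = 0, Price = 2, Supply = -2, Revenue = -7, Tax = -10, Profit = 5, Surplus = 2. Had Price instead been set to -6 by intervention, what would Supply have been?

The intervention breaks the incoming arrows to Price: Price := -Demand + 2 no longer applies, and Price = -6.
Supply = -3*Demand - 2*Price + 2  [with Demand=0, Price=-6]  = 14

14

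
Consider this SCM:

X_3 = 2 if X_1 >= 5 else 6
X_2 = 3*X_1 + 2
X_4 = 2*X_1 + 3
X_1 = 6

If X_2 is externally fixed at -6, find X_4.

Under do(X_2=-6), the mechanism X_2 = 3*X_1 + 2 is discarded; X_2 is fixed at -6.
Since X_4 is not a descendant of the intervened variable, it is unaffected.
X_4 = 2*X_1 + 3  [with X_1=6]  = 15

15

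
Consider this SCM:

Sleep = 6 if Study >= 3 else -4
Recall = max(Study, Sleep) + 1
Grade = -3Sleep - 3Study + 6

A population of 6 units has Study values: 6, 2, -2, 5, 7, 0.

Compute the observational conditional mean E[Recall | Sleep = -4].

1

Observing Sleep=-4 restricts to units where Sleep's equation naturally yields -4: Study ∈ {2, -2, 0}. In that subpopulation Recall = 3, -1, 1, mean 1.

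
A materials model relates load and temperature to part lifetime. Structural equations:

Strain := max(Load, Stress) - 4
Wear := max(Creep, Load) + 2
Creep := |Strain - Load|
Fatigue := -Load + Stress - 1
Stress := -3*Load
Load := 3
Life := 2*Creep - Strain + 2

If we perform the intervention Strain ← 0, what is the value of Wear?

do(Strain=0) replaces the equation Strain := max(Load, Stress) - 4 with the constant Strain = 0.
Creep = |Strain - Load|  [with Strain=0, Load=3]  = 3
Wear = max(Creep, Load) + 2  [with Creep=3, Load=3]  = 5

5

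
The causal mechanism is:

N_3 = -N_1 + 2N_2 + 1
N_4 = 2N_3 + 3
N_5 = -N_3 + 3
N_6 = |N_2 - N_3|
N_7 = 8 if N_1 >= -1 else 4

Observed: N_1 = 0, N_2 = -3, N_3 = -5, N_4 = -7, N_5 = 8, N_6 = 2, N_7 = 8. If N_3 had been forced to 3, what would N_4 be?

The intervention breaks the incoming arrows to N_3: N_3 = -N_1 + 2N_2 + 1 no longer applies, and N_3 = 3.
N_4 = 2N_3 + 3  [with N_3=3]  = 9

9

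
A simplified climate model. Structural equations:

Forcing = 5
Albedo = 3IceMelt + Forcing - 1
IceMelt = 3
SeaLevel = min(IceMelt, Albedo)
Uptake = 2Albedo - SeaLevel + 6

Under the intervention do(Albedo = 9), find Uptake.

do(Albedo=9) replaces the equation Albedo = 3IceMelt + Forcing - 1 with the constant Albedo = 9.
SeaLevel = min(IceMelt, Albedo)  [with IceMelt=3, Albedo=9]  = 3
Uptake = 2Albedo - SeaLevel + 6  [with Albedo=9, SeaLevel=3]  = 21

21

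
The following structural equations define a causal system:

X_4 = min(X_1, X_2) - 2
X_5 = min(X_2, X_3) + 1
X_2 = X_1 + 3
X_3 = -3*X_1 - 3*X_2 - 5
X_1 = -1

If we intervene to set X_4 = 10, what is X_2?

The intervention breaks the incoming arrows to X_4: X_4 = min(X_1, X_2) - 2 no longer applies, and X_4 = 10.
Since X_2 is not a descendant of the intervened variable, it is unaffected.
X_2 = X_1 + 3  [with X_1=-1]  = 2

2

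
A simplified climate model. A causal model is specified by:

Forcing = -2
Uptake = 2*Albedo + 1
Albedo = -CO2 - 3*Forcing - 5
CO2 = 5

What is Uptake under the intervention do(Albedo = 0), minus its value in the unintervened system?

8

The intervention breaks the incoming arrows to Albedo: Albedo = -CO2 - 3*Forcing - 5 no longer applies, and Albedo = 0.
Uptake = 2*Albedo + 1  [with Albedo=0]  = 1
Without intervention: Albedo = -CO2 - 3*Forcing - 5  [with CO2=5, Forcing=-2]  = -4; Uptake = 2*Albedo + 1  [with Albedo=-4]  = -7.
Change = 1 − (-7) = 8.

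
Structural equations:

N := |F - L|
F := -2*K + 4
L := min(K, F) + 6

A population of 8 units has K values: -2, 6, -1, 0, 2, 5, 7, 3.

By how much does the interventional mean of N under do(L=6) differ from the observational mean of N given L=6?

3.5

do(L=6) breaks L's dependence on K. With L=6 fixed, N across the units is 2, 14, 0, 2, 6, 12, 16, 8, mean 7.5.
E[N|L=6] averages over only the 2 units with L=6 (K = 0, 2): N = 2, 6, mean 4.
Difference = 7.5 − 4 = 3.5.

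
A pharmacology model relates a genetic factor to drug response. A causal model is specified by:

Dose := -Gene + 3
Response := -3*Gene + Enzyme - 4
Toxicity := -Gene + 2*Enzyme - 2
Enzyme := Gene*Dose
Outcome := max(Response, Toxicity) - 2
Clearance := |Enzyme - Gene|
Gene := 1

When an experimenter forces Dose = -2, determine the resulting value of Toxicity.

do(Dose=-2) replaces the equation Dose := -Gene + 3 with the constant Dose = -2.
Enzyme = Gene*Dose  [with Gene=1, Dose=-2]  = -2
Toxicity = -Gene + 2*Enzyme - 2  [with Gene=1, Enzyme=-2]  = -7

-7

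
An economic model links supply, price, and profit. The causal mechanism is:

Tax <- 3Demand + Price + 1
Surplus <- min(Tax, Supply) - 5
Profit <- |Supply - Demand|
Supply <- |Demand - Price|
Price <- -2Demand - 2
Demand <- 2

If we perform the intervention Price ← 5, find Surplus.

Under do(Price=5), the mechanism Price <- -2Demand - 2 is discarded; Price is fixed at 5.
Supply = |Demand - Price|  [with Demand=2, Price=5]  = 3
Tax = 3Demand + Price + 1  [with Demand=2, Price=5]  = 12
Surplus = min(Tax, Supply) - 5  [with Tax=12, Supply=3]  = -2

-2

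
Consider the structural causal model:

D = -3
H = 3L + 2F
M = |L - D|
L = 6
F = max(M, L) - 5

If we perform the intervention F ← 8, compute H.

Intervening sets F = 8 and removes its equation (F = max(M, L) - 5).
H = 3L + 2F  [with L=6, F=8]  = 34

34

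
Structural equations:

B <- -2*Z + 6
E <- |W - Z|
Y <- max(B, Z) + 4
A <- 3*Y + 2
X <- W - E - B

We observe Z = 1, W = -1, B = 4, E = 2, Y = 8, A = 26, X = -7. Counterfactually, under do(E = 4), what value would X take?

-9

The intervention breaks the incoming arrows to E: E <- |W - Z| no longer applies, and E = 4.
B = -2*Z + 6  [with Z=1]  = 4
X = W - E - B  [with W=-1, E=4, B=4]  = -9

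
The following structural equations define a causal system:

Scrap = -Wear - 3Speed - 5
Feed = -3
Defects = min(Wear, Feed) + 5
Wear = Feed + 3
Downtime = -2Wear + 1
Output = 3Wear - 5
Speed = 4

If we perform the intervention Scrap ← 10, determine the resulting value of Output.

-5

The intervention breaks the incoming arrows to Scrap: Scrap = -Wear - 3Speed - 5 no longer applies, and Scrap = 10.
Since Output is not a descendant of the intervened variable, it is unaffected.
Wear = Feed + 3  [with Feed=-3]  = 0
Output = 3Wear - 5  [with Wear=0]  = -5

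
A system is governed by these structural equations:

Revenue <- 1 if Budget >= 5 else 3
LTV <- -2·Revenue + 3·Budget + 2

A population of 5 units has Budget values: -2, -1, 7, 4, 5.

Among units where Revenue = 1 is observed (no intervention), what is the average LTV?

18

Conditioning on Revenue=1 selects the 2 unit(s) with Budget ∈ {7, 5}. Their LTV values: 21, 15. Mean = 18.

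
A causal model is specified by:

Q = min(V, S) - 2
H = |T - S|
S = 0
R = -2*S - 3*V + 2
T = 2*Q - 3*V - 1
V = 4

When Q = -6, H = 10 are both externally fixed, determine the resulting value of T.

-25

Setting Q = -6, H = 10 by intervention discards those variables' equations.
T = 2*Q - 3*V - 1  [with Q=-6, V=4]  = -25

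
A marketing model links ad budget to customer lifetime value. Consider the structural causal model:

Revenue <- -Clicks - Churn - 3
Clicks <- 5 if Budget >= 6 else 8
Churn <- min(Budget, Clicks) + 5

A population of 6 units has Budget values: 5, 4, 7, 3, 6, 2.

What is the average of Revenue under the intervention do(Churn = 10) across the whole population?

-20

Every unit gets Churn=10 under the intervention. Revenue values become -21, -21, -18, -21, -18, -21; E[Revenue|do(Churn=10)] = -20.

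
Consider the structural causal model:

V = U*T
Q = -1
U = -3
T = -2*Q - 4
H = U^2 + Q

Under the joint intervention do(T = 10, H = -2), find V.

The joint intervention fixes T = 10, H = -2, removing each variable's own equation.
V = U*T  [with U=-3, T=10]  = -30

-30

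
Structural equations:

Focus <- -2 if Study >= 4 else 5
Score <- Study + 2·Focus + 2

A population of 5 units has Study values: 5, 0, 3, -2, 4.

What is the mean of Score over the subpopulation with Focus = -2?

2.5

Observing Focus=-2 restricts to units where Focus's equation naturally yields -2: Study ∈ {5, 4}. In that subpopulation Score = 3, 2, mean 2.5.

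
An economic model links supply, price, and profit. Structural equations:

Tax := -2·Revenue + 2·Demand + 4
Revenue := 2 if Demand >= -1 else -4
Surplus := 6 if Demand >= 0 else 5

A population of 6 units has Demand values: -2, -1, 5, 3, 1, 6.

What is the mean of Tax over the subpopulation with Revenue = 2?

5.6

E[Tax|Revenue=2] averages over only the 5 units with Revenue=2 (Demand = -1, 5, 3, 1, 6): Tax = -2, 10, 6, 2, 12, mean 5.6.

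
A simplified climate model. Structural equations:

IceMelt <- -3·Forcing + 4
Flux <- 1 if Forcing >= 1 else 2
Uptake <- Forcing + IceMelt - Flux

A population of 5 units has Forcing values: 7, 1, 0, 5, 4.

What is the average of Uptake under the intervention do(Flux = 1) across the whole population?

Under do(Flux=1), Flux's equation is replaced by Flux=1 for every unit. Per-unit Uptake: -11, 1, 3, -7, -5. Mean = -3.8.

-3.8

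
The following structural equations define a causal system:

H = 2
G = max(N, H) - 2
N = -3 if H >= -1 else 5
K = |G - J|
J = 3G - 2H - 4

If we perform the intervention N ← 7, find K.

do(N=7) replaces the equation N = -3 if H >= -1 else 5 with the constant N = 7.
G = max(N, H) - 2  [with N=7, H=2]  = 5
J = 3G - 2H - 4  [with G=5, H=2]  = 7
K = |G - J|  [with G=5, J=7]  = 2

2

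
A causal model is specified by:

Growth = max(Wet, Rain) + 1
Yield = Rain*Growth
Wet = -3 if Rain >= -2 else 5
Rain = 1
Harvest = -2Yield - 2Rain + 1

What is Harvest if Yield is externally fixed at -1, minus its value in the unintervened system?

Intervening sets Yield = -1 and removes its equation (Yield = Rain*Growth).
Harvest = -2Yield - 2Rain + 1  [with Yield=-1, Rain=1]  = 1
Without intervention: Wet = -3 if Rain >= -2 else 5  [with Rain=1]  = -3; Growth = max(Wet, Rain) + 1  [with Wet=-3, Rain=1]  = 2; Yield = Rain*Growth  [with Rain=1, Growth=2]  = 2; Harvest = -2Yield - 2Rain + 1  [with Yield=2, Rain=1]  = -5.
Change = 1 − (-5) = 6.

6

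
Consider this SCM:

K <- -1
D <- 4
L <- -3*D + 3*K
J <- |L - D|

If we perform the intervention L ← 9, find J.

5

The intervention breaks the incoming arrows to L: L <- -3*D + 3*K no longer applies, and L = 9.
J = |L - D|  [with L=9, D=4]  = 5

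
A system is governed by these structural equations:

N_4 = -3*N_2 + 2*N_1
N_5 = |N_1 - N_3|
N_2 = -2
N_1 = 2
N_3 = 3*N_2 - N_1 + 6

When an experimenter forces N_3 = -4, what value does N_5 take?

do(N_3=-4) replaces the equation N_3 = 3*N_2 - N_1 + 6 with the constant N_3 = -4.
N_5 = |N_1 - N_3|  [with N_1=2, N_3=-4]  = 6

6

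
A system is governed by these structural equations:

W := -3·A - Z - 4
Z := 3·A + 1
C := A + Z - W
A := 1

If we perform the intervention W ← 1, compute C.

The intervention breaks the incoming arrows to W: W := -3·A - Z - 4 no longer applies, and W = 1.
Z = 3·A + 1  [with A=1]  = 4
C = A + Z - W  [with A=1, Z=4, W=1]  = 4

4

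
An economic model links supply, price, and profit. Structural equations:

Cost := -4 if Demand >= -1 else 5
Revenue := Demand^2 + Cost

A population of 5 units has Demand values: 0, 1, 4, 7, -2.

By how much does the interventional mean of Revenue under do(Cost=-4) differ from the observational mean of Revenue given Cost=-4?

-2.5

Every unit gets Cost=-4 under the intervention. Revenue values become -4, -3, 12, 45, 0; E[Revenue|do(Cost=-4)] = 10.
Observing Cost=-4 restricts to units where Cost's equation naturally yields -4: Demand ∈ {0, 1, 4, 7}. In that subpopulation Revenue = -4, -3, 12, 45, mean 12.5.
Difference = 10 − 12.5 = -2.5.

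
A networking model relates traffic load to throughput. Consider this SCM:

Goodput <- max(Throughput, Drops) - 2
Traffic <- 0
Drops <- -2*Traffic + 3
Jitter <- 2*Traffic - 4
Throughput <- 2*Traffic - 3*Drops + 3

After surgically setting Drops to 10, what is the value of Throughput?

Under do(Drops=10), the mechanism Drops <- -2*Traffic + 3 is discarded; Drops is fixed at 10.
Throughput = 2*Traffic - 3*Drops + 3  [with Traffic=0, Drops=10]  = -27

-27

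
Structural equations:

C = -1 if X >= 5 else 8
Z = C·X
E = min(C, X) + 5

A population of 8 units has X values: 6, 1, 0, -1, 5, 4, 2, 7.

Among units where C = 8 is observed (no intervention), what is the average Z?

E[Z|C=8] averages over only the 5 units with C=8 (X = 1, 0, -1, 4, 2): Z = 8, 0, -8, 32, 16, mean 9.6.

9.6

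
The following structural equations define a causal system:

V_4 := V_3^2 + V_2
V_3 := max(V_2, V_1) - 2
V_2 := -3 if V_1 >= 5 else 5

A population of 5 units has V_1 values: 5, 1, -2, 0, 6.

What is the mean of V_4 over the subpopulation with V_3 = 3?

E[V_4|V_3=3] averages over only the 4 units with V_3=3 (V_1 = 5, 1, -2, 0): V_4 = 6, 14, 14, 14, mean 12.

12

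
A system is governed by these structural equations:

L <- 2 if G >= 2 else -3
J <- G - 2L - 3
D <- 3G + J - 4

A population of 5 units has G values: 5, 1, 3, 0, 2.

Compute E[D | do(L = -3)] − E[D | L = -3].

6.8

The intervention sets L=-3 in all 5 units regardless of G. Recomputing D per unit gives 19, 3, 11, -1, 7; average 7.8.
E[D|L=-3] averages over only the 2 units with L=-3 (G = 1, 0): D = 3, -1, mean 1.
Difference = 7.8 − 1 = 6.8.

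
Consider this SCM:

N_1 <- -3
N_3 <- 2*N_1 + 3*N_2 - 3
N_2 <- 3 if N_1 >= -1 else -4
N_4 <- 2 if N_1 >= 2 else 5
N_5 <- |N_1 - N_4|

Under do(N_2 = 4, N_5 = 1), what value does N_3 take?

3

Under do(N_2 = 4, N_5 = 1), each intervened variable's structural equation is replaced by its fixed value.
N_3 = 2*N_1 + 3*N_2 - 3  [with N_1=-3, N_2=4]  = 3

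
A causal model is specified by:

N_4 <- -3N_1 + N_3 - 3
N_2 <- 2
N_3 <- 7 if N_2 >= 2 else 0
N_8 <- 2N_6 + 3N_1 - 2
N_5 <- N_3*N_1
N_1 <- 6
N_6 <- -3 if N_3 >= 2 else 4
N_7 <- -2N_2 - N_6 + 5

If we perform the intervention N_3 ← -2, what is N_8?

24

The intervention breaks the incoming arrows to N_3: N_3 <- 7 if N_2 >= 2 else 0 no longer applies, and N_3 = -2.
N_6 = -3 if N_3 >= 2 else 4  [with N_3=-2]  = 4
N_8 = 2N_6 + 3N_1 - 2  [with N_6=4, N_1=6]  = 24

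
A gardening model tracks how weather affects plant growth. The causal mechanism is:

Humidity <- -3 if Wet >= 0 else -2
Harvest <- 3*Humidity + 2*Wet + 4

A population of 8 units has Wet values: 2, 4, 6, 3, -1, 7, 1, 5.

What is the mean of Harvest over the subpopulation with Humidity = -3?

3

E[Harvest|Humidity=-3] averages over only the 7 units with Humidity=-3 (Wet = 2, 4, 6, 3, 7, 1, 5): Harvest = -1, 3, 7, 1, 9, -3, 5, mean 3.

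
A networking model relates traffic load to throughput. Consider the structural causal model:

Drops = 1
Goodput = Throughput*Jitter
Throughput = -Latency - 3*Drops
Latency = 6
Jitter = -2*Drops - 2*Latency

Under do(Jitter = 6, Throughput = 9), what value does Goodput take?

54

Setting Jitter = 6, Throughput = 9 by intervention discards those variables' equations.
Goodput = Throughput*Jitter  [with Throughput=9, Jitter=6]  = 54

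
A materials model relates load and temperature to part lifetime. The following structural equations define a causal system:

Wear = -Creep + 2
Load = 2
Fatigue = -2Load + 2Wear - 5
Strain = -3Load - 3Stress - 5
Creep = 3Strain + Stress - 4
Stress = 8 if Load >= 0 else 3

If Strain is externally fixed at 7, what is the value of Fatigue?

-55

The intervention breaks the incoming arrows to Strain: Strain = -3Load - 3Stress - 5 no longer applies, and Strain = 7.
Stress = 8 if Load >= 0 else 3  [with Load=2]  = 8
Creep = 3Strain + Stress - 4  [with Strain=7, Stress=8]  = 25
Wear = -Creep + 2  [with Creep=25]  = -23
Fatigue = -2Load + 2Wear - 5  [with Load=2, Wear=-23]  = -55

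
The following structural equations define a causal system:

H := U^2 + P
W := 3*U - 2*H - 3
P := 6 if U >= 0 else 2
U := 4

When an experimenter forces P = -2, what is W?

-19

Under do(P=-2), the mechanism P := 6 if U >= 0 else 2 is discarded; P is fixed at -2.
H = U^2 + P  [with U=4, P=-2]  = 14
W = 3*U - 2*H - 3  [with U=4, H=14]  = -19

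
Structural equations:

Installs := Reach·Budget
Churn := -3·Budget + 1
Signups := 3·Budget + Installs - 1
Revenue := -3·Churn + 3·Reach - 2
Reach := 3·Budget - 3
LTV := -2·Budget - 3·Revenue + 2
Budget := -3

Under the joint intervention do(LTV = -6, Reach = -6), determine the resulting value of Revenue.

-50

Under do(LTV = -6, Reach = -6), each intervened variable's structural equation is replaced by its fixed value.
Churn = -3·Budget + 1  [with Budget=-3]  = 10
Revenue = -3·Churn + 3·Reach - 2  [with Churn=10, Reach=-6]  = -50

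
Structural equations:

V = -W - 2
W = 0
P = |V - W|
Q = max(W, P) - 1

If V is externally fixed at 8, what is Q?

Under do(V=8), the mechanism V = -W - 2 is discarded; V is fixed at 8.
P = |V - W|  [with V=8, W=0]  = 8
Q = max(W, P) - 1  [with W=0, P=8]  = 7

7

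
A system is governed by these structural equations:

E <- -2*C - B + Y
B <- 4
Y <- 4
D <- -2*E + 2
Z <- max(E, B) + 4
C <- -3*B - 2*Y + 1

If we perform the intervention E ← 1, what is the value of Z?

8

Intervening sets E = 1 and removes its equation (E <- -2*C - B + Y).
Z = max(E, B) + 4  [with E=1, B=4]  = 8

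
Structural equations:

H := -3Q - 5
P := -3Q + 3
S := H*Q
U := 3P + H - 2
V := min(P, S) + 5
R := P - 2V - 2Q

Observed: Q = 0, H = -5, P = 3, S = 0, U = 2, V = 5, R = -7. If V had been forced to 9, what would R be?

-15

Intervening sets V = 9 and removes its equation (V := min(P, S) + 5).
P = -3Q + 3  [with Q=0]  = 3
R = P - 2V - 2Q  [with P=3, V=9, Q=0]  = -15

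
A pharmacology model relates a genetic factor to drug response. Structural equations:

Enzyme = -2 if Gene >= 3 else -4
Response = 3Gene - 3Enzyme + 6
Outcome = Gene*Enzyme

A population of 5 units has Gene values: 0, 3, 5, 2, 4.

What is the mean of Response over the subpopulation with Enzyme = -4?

Conditioning on Enzyme=-4 selects the 2 unit(s) with Gene ∈ {0, 2}. Their Response values: 18, 24. Mean = 21.

21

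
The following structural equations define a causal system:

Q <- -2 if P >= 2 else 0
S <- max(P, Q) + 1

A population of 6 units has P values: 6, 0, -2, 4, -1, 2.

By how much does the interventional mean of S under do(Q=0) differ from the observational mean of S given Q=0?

Every unit gets Q=0 under the intervention. S values become 7, 1, 1, 5, 1, 3; E[S|do(Q=0)] = 3.
Observing Q=0 restricts to units where Q's equation naturally yields 0: P ∈ {0, -2, -1}. In that subpopulation S = 1, 1, 1, mean 1.
Difference = 3 − 1 = 2.

2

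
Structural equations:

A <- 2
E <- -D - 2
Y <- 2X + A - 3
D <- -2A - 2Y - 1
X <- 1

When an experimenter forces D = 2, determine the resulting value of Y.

Under do(D=2), the mechanism D <- -2A - 2Y - 1 is discarded; D is fixed at 2.
Since Y is not a descendant of the intervened variable, it is unaffected.
Y = 2X + A - 3  [with X=1, A=2]  = 1

1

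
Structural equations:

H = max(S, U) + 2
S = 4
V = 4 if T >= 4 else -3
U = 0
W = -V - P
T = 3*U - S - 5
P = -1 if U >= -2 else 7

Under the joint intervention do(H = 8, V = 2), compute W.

-1

Under do(H = 8, V = 2), each intervened variable's structural equation is replaced by its fixed value.
P = -1 if U >= -2 else 7  [with U=0]  = -1
W = -V - P  [with V=2, P=-1]  = -1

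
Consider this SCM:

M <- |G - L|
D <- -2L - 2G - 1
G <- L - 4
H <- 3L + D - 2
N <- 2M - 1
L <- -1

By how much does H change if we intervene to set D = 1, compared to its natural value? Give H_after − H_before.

-10

Intervening sets D = 1 and removes its equation (D <- -2L - 2G - 1).
H = 3L + D - 2  [with L=-1, D=1]  = -4
Without intervention: G = L - 4  [with L=-1]  = -5; D = -2L - 2G - 1  [with L=-1, G=-5]  = 11; H = 3L + D - 2  [with L=-1, D=11]  = 6.
Change = -4 − 6 = -10.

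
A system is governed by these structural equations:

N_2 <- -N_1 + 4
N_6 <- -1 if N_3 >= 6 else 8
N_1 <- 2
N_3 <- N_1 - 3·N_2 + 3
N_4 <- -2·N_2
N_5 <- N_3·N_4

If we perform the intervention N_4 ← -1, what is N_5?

Intervening sets N_4 = -1 and removes its equation (N_4 <- -2·N_2).
N_2 = -N_1 + 4  [with N_1=2]  = 2
N_3 = N_1 - 3·N_2 + 3  [with N_1=2, N_2=2]  = -1
N_5 = N_3·N_4  [with N_3=-1, N_4=-1]  = 1

1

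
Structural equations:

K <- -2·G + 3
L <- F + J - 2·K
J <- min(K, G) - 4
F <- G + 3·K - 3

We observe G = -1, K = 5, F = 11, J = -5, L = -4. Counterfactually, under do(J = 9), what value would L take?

10

Intervening sets J = 9 and removes its equation (J <- min(K, G) - 4).
K = -2·G + 3  [with G=-1]  = 5
F = G + 3·K - 3  [with G=-1, K=5]  = 11
L = F + J - 2·K  [with F=11, J=9, K=5]  = 10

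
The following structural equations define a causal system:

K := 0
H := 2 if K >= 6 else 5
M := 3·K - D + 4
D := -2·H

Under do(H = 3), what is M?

10

Under do(H=3), the mechanism H := 2 if K >= 6 else 5 is discarded; H is fixed at 3.
D = -2·H  [with H=3]  = -6
M = 3·K - D + 4  [with K=0, D=-6]  = 10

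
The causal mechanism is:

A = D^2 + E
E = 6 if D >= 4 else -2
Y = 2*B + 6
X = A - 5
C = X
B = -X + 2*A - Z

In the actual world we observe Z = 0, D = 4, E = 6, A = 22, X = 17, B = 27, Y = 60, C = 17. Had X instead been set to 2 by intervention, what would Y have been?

90

Under do(X=2), the mechanism X = A - 5 is discarded; X is fixed at 2.
E = 6 if D >= 4 else -2  [with D=4]  = 6
A = D^2 + E  [with D=4, E=6]  = 22
B = -X + 2*A - Z  [with X=2, A=22, Z=0]  = 42
Y = 2*B + 6  [with B=42]  = 90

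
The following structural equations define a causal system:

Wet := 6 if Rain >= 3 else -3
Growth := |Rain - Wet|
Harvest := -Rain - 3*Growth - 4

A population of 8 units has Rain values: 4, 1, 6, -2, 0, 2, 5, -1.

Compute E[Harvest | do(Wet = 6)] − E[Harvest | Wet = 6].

do(Wet=6) breaks Wet's dependence on Rain. With Wet=6 fixed, Harvest across the units is -14, -20, -10, -26, -22, -18, -12, -24, mean -18.25.
Observing Wet=6 restricts to units where Wet's equation naturally yields 6: Rain ∈ {4, 6, 5}. In that subpopulation Harvest = -14, -10, -12, mean -12.
Difference = -18.25 − (-12) = -6.25.

-6.25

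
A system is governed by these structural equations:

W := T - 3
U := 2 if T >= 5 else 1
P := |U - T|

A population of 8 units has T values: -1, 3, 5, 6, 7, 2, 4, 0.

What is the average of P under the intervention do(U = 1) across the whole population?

3

do(U=1) breaks U's dependence on T. With U=1 fixed, P across the units is 2, 2, 4, 5, 6, 1, 3, 1, mean 3.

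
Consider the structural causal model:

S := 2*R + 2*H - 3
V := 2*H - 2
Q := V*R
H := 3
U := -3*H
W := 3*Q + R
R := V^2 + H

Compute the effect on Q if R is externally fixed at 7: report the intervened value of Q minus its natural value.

The intervention breaks the incoming arrows to R: R := V^2 + H no longer applies, and R = 7.
V = 2*H - 2  [with H=3]  = 4
Q = V*R  [with V=4, R=7]  = 28
Without intervention: V = 2*H - 2  [with H=3]  = 4; R = V^2 + H  [with V=4, H=3]  = 19; Q = V*R  [with V=4, R=19]  = 76.
Change = 28 − 76 = -48.

-48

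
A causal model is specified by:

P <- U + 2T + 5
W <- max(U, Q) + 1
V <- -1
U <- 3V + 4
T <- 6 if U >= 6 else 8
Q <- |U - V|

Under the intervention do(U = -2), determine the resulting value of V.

Under do(U=-2), the mechanism U <- 3V + 4 is discarded; U is fixed at -2.
V is not downstream of the intervention, so its value is determined by the original equations.

-1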